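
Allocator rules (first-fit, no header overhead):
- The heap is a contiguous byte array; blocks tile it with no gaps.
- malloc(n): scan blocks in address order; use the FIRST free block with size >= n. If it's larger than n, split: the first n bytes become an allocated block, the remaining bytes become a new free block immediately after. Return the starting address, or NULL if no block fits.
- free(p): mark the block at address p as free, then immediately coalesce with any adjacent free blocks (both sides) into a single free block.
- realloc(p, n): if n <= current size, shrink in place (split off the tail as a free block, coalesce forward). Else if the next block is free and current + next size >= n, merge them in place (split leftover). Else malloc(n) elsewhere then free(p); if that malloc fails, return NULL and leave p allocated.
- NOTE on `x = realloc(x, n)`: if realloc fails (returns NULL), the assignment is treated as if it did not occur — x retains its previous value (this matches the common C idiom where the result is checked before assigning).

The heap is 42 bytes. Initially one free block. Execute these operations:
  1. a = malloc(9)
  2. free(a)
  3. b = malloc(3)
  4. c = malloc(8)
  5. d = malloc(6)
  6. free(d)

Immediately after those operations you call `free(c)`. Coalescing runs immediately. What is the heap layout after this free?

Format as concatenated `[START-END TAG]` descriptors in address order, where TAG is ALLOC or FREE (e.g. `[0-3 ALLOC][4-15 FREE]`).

Answer: [0-2 ALLOC][3-41 FREE]

Derivation:
Op 1: a = malloc(9) -> a = 0; heap: [0-8 ALLOC][9-41 FREE]
Op 2: free(a) -> (freed a); heap: [0-41 FREE]
Op 3: b = malloc(3) -> b = 0; heap: [0-2 ALLOC][3-41 FREE]
Op 4: c = malloc(8) -> c = 3; heap: [0-2 ALLOC][3-10 ALLOC][11-41 FREE]
Op 5: d = malloc(6) -> d = 11; heap: [0-2 ALLOC][3-10 ALLOC][11-16 ALLOC][17-41 FREE]
Op 6: free(d) -> (freed d); heap: [0-2 ALLOC][3-10 ALLOC][11-41 FREE]
free(c): c = 3 -> block [3-10 ALLOC]; mark free, coalesce with adjacent free neighbors -> [0-2 ALLOC][3-41 FREE]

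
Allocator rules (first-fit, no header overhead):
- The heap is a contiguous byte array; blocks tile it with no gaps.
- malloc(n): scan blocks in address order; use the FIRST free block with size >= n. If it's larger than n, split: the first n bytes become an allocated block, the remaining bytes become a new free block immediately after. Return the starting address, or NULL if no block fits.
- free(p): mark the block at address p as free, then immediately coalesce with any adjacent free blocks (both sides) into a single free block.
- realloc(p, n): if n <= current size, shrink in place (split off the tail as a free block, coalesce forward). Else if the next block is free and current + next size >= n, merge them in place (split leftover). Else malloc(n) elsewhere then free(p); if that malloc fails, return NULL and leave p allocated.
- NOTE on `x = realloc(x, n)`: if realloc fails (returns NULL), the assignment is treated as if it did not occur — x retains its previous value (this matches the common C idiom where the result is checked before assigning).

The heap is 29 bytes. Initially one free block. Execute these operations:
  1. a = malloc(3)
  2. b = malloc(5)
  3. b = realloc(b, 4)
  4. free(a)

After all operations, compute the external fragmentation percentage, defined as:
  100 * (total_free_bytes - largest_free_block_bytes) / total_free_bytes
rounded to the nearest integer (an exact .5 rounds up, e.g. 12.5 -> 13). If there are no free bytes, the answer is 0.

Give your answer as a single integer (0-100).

Answer: 12

Derivation:
Op 1: a = malloc(3) -> a = 0; heap: [0-2 ALLOC][3-28 FREE]
Op 2: b = malloc(5) -> b = 3; heap: [0-2 ALLOC][3-7 ALLOC][8-28 FREE]
Op 3: b = realloc(b, 4) -> b = 3; heap: [0-2 ALLOC][3-6 ALLOC][7-28 FREE]
Op 4: free(a) -> (freed a); heap: [0-2 FREE][3-6 ALLOC][7-28 FREE]
Free blocks: [3 22] total_free=25 largest=22 -> 100*(25-22)/25 = 300/25 = 12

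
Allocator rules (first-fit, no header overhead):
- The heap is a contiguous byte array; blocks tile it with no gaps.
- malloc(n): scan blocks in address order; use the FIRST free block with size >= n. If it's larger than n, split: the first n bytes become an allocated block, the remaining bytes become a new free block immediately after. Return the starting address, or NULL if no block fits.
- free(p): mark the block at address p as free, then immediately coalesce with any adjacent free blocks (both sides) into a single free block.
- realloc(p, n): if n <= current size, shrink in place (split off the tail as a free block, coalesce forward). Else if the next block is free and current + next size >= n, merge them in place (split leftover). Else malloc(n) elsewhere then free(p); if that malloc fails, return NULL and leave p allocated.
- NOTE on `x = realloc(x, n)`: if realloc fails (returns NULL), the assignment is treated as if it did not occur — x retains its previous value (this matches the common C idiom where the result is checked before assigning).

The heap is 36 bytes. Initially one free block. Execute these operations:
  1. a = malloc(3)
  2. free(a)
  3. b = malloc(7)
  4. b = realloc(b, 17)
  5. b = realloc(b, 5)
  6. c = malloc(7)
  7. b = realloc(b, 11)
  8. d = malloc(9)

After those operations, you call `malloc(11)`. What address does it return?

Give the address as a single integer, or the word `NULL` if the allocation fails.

Answer: NULL

Derivation:
Op 1: a = malloc(3) -> a = 0; heap: [0-2 ALLOC][3-35 FREE]
Op 2: free(a) -> (freed a); heap: [0-35 FREE]
Op 3: b = malloc(7) -> b = 0; heap: [0-6 ALLOC][7-35 FREE]
Op 4: b = realloc(b, 17) -> b = 0; heap: [0-16 ALLOC][17-35 FREE]
Op 5: b = realloc(b, 5) -> b = 0; heap: [0-4 ALLOC][5-35 FREE]
Op 6: c = malloc(7) -> c = 5; heap: [0-4 ALLOC][5-11 ALLOC][12-35 FREE]
Op 7: b = realloc(b, 11) -> b = 12; heap: [0-4 FREE][5-11 ALLOC][12-22 ALLOC][23-35 FREE]
Op 8: d = malloc(9) -> d = 23; heap: [0-4 FREE][5-11 ALLOC][12-22 ALLOC][23-31 ALLOC][32-35 FREE]
malloc(11): first-fit scan over [0-4 FREE][5-11 ALLOC][12-22 ALLOC][23-31 ALLOC][32-35 FREE] -> NULL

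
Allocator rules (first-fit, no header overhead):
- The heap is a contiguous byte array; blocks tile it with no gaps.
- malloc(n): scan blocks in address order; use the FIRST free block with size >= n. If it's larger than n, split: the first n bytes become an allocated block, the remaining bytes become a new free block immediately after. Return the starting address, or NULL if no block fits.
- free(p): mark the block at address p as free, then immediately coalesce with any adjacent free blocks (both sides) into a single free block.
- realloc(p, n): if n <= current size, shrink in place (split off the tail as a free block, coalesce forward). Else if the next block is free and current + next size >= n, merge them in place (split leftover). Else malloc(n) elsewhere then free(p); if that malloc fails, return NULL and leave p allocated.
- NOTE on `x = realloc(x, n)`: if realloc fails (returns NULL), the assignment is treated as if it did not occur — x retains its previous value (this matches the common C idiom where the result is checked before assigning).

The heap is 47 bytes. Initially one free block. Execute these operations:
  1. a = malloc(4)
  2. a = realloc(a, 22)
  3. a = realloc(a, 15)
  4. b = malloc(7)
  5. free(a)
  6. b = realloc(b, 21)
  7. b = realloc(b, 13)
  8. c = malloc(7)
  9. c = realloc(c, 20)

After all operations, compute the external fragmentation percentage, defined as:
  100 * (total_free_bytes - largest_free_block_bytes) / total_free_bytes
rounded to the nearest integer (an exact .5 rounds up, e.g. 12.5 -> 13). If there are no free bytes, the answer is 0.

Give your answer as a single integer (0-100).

Op 1: a = malloc(4) -> a = 0; heap: [0-3 ALLOC][4-46 FREE]
Op 2: a = realloc(a, 22) -> a = 0; heap: [0-21 ALLOC][22-46 FREE]
Op 3: a = realloc(a, 15) -> a = 0; heap: [0-14 ALLOC][15-46 FREE]
Op 4: b = malloc(7) -> b = 15; heap: [0-14 ALLOC][15-21 ALLOC][22-46 FREE]
Op 5: free(a) -> (freed a); heap: [0-14 FREE][15-21 ALLOC][22-46 FREE]
Op 6: b = realloc(b, 21) -> b = 15; heap: [0-14 FREE][15-35 ALLOC][36-46 FREE]
Op 7: b = realloc(b, 13) -> b = 15; heap: [0-14 FREE][15-27 ALLOC][28-46 FREE]
Op 8: c = malloc(7) -> c = 0; heap: [0-6 ALLOC][7-14 FREE][15-27 ALLOC][28-46 FREE]
Op 9: c = realloc(c, 20) -> NULL (c unchanged); heap: [0-6 ALLOC][7-14 FREE][15-27 ALLOC][28-46 FREE]
Free blocks: [8 19] total_free=27 largest=19 -> 100*(27-19)/27 = 800/27 ≈ 29.630 -> rounds to 30

Answer: 30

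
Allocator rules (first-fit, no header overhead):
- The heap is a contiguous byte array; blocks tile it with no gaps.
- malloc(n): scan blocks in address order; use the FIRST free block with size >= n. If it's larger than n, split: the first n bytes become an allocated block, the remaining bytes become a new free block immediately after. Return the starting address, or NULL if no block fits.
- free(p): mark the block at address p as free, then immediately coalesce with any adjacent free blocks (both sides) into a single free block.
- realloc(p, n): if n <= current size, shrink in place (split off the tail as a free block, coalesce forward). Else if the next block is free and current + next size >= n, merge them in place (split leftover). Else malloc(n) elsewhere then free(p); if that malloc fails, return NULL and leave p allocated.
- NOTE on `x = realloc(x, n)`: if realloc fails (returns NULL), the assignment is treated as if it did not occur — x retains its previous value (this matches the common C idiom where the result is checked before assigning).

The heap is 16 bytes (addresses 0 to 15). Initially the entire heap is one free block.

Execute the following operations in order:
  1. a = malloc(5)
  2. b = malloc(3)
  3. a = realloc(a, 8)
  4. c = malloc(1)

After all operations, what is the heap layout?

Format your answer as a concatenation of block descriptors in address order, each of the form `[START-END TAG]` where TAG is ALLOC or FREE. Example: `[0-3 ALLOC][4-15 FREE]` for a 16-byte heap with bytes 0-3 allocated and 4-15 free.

Answer: [0-0 ALLOC][1-4 FREE][5-7 ALLOC][8-15 ALLOC]

Derivation:
Op 1: a = malloc(5) -> a = 0; heap: [0-4 ALLOC][5-15 FREE]
Op 2: b = malloc(3) -> b = 5; heap: [0-4 ALLOC][5-7 ALLOC][8-15 FREE]
Op 3: a = realloc(a, 8) -> a = 8; heap: [0-4 FREE][5-7 ALLOC][8-15 ALLOC]
Op 4: c = malloc(1) -> c = 0; heap: [0-0 ALLOC][1-4 FREE][5-7 ALLOC][8-15 ALLOC]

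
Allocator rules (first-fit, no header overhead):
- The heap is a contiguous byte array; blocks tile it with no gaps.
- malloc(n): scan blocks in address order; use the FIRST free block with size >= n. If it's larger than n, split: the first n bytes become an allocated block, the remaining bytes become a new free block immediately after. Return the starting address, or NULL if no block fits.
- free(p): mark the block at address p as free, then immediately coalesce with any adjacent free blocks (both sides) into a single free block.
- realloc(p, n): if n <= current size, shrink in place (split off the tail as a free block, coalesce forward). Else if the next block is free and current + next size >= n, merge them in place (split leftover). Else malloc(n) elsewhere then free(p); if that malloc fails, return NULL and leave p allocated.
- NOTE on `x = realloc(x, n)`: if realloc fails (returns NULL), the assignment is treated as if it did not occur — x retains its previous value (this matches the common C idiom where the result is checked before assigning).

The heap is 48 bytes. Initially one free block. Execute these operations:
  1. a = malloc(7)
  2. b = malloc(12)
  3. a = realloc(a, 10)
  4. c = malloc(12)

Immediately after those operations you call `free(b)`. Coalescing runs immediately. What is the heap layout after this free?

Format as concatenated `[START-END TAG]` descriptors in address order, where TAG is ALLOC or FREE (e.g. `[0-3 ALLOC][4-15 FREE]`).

Op 1: a = malloc(7) -> a = 0; heap: [0-6 ALLOC][7-47 FREE]
Op 2: b = malloc(12) -> b = 7; heap: [0-6 ALLOC][7-18 ALLOC][19-47 FREE]
Op 3: a = realloc(a, 10) -> a = 19; heap: [0-6 FREE][7-18 ALLOC][19-28 ALLOC][29-47 FREE]
Op 4: c = malloc(12) -> c = 29; heap: [0-6 FREE][7-18 ALLOC][19-28 ALLOC][29-40 ALLOC][41-47 FREE]
free(b): b = 7 -> block [7-18 ALLOC]; mark free, coalesce with adjacent free neighbors -> [0-18 FREE][19-28 ALLOC][29-40 ALLOC][41-47 FREE]

Answer: [0-18 FREE][19-28 ALLOC][29-40 ALLOC][41-47 FREE]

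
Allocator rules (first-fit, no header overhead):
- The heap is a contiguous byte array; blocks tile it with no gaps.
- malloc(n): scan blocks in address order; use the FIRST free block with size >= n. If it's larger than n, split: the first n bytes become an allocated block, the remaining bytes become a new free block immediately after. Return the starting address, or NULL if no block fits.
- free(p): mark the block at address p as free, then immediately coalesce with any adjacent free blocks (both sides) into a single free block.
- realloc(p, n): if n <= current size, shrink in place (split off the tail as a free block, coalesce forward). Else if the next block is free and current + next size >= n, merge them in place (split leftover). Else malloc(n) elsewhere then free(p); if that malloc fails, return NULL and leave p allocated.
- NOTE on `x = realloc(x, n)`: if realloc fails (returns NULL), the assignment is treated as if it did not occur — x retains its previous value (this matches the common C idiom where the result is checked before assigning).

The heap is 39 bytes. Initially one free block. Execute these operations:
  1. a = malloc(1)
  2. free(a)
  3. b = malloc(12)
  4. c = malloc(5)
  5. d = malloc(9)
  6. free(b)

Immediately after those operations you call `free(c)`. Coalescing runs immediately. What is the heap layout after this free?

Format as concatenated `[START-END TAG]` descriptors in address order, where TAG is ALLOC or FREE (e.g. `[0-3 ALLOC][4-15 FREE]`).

Op 1: a = malloc(1) -> a = 0; heap: [0-0 ALLOC][1-38 FREE]
Op 2: free(a) -> (freed a); heap: [0-38 FREE]
Op 3: b = malloc(12) -> b = 0; heap: [0-11 ALLOC][12-38 FREE]
Op 4: c = malloc(5) -> c = 12; heap: [0-11 ALLOC][12-16 ALLOC][17-38 FREE]
Op 5: d = malloc(9) -> d = 17; heap: [0-11 ALLOC][12-16 ALLOC][17-25 ALLOC][26-38 FREE]
Op 6: free(b) -> (freed b); heap: [0-11 FREE][12-16 ALLOC][17-25 ALLOC][26-38 FREE]
free(c): c = 12 -> block [12-16 ALLOC]; mark free, coalesce with adjacent free neighbors -> [0-16 FREE][17-25 ALLOC][26-38 FREE]

Answer: [0-16 FREE][17-25 ALLOC][26-38 FREE]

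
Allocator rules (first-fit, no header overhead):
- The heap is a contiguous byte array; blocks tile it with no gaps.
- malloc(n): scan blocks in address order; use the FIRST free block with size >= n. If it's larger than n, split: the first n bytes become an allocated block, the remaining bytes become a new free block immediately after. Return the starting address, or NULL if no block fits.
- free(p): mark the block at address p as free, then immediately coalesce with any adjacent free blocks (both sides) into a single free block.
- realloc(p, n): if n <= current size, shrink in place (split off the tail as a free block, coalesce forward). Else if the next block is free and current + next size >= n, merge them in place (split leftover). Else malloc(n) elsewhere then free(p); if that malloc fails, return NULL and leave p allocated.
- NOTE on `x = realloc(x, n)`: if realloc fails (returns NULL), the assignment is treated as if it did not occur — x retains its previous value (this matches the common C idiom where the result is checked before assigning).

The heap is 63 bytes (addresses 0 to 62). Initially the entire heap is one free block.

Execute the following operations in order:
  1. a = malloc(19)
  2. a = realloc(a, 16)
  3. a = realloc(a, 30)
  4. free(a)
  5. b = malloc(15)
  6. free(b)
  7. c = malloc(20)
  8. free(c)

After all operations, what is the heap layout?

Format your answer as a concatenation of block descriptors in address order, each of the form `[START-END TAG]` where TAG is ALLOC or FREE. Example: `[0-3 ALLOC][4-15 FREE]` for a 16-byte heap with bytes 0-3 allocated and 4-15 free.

Answer: [0-62 FREE]

Derivation:
Op 1: a = malloc(19) -> a = 0; heap: [0-18 ALLOC][19-62 FREE]
Op 2: a = realloc(a, 16) -> a = 0; heap: [0-15 ALLOC][16-62 FREE]
Op 3: a = realloc(a, 30) -> a = 0; heap: [0-29 ALLOC][30-62 FREE]
Op 4: free(a) -> (freed a); heap: [0-62 FREE]
Op 5: b = malloc(15) -> b = 0; heap: [0-14 ALLOC][15-62 FREE]
Op 6: free(b) -> (freed b); heap: [0-62 FREE]
Op 7: c = malloc(20) -> c = 0; heap: [0-19 ALLOC][20-62 FREE]
Op 8: free(c) -> (freed c); heap: [0-62 FREE]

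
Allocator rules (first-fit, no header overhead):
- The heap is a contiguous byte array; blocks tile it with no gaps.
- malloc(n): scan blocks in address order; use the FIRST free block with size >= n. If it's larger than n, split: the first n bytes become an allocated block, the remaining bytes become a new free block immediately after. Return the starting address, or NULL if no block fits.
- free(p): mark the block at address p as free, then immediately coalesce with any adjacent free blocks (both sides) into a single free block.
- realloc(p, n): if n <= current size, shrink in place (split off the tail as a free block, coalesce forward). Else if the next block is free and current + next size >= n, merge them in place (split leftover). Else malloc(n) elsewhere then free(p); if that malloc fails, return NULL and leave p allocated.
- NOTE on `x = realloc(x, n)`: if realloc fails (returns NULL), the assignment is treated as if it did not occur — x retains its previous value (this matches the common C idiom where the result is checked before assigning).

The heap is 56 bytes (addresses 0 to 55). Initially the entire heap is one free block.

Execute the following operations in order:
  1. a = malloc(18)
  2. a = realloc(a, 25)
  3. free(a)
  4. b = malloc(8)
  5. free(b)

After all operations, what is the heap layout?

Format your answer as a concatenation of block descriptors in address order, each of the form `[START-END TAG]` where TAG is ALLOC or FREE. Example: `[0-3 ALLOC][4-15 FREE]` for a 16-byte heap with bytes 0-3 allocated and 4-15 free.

Op 1: a = malloc(18) -> a = 0; heap: [0-17 ALLOC][18-55 FREE]
Op 2: a = realloc(a, 25) -> a = 0; heap: [0-24 ALLOC][25-55 FREE]
Op 3: free(a) -> (freed a); heap: [0-55 FREE]
Op 4: b = malloc(8) -> b = 0; heap: [0-7 ALLOC][8-55 FREE]
Op 5: free(b) -> (freed b); heap: [0-55 FREE]

Answer: [0-55 FREE]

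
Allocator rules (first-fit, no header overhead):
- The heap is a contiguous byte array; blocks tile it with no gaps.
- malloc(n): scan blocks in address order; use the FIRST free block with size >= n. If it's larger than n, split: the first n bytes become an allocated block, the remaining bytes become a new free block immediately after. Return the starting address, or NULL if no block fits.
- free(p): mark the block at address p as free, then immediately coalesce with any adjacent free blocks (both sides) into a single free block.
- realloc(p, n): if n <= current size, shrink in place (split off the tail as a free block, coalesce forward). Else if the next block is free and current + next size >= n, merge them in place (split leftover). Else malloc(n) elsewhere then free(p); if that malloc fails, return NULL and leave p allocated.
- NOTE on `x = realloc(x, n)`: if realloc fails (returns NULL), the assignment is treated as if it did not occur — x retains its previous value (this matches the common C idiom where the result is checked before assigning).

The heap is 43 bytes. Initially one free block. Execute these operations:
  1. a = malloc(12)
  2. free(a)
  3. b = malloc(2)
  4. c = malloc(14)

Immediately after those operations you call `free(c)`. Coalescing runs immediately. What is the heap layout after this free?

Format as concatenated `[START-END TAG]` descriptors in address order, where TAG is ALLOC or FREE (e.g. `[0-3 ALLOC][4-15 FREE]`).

Op 1: a = malloc(12) -> a = 0; heap: [0-11 ALLOC][12-42 FREE]
Op 2: free(a) -> (freed a); heap: [0-42 FREE]
Op 3: b = malloc(2) -> b = 0; heap: [0-1 ALLOC][2-42 FREE]
Op 4: c = malloc(14) -> c = 2; heap: [0-1 ALLOC][2-15 ALLOC][16-42 FREE]
free(c): c = 2 -> block [2-15 ALLOC]; mark free, coalesce with adjacent free neighbors -> [0-1 ALLOC][2-42 FREE]

Answer: [0-1 ALLOC][2-42 FREE]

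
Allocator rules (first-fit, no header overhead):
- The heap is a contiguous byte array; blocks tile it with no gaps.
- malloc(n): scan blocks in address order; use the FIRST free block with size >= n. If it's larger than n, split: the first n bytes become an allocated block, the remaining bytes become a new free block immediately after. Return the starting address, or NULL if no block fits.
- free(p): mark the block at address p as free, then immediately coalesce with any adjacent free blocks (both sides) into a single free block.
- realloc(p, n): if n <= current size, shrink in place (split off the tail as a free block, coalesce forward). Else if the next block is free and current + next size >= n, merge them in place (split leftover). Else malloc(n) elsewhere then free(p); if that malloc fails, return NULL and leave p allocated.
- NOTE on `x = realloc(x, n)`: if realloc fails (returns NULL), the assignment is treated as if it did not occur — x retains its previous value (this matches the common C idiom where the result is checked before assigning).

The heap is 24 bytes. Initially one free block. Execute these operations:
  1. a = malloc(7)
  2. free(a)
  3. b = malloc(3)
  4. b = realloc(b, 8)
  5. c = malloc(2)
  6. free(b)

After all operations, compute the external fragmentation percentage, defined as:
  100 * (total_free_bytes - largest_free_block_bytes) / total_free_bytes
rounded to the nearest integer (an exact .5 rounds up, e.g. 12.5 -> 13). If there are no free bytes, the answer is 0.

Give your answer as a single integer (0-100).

Answer: 36

Derivation:
Op 1: a = malloc(7) -> a = 0; heap: [0-6 ALLOC][7-23 FREE]
Op 2: free(a) -> (freed a); heap: [0-23 FREE]
Op 3: b = malloc(3) -> b = 0; heap: [0-2 ALLOC][3-23 FREE]
Op 4: b = realloc(b, 8) -> b = 0; heap: [0-7 ALLOC][8-23 FREE]
Op 5: c = malloc(2) -> c = 8; heap: [0-7 ALLOC][8-9 ALLOC][10-23 FREE]
Op 6: free(b) -> (freed b); heap: [0-7 FREE][8-9 ALLOC][10-23 FREE]
Free blocks: [8 14] total_free=22 largest=14 -> 100*(22-14)/22 = 800/22 ≈ 36.364 -> rounds to 36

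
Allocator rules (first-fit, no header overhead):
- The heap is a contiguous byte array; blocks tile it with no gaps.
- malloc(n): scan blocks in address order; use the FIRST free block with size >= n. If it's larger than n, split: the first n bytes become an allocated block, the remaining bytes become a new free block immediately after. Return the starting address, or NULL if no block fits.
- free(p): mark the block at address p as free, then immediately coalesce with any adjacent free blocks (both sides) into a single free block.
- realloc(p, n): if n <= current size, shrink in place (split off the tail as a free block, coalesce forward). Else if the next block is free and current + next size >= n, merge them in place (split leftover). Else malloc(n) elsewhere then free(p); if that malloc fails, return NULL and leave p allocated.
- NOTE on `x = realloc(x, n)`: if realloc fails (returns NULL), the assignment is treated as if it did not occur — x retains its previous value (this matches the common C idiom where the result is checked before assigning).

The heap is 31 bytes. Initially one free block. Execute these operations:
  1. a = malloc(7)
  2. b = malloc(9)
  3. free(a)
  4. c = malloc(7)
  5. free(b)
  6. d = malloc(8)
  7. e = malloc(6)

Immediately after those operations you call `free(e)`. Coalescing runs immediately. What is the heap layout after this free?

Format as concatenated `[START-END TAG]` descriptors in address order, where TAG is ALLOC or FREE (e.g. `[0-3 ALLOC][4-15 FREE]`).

Answer: [0-6 ALLOC][7-14 ALLOC][15-30 FREE]

Derivation:
Op 1: a = malloc(7) -> a = 0; heap: [0-6 ALLOC][7-30 FREE]
Op 2: b = malloc(9) -> b = 7; heap: [0-6 ALLOC][7-15 ALLOC][16-30 FREE]
Op 3: free(a) -> (freed a); heap: [0-6 FREE][7-15 ALLOC][16-30 FREE]
Op 4: c = malloc(7) -> c = 0; heap: [0-6 ALLOC][7-15 ALLOC][16-30 FREE]
Op 5: free(b) -> (freed b); heap: [0-6 ALLOC][7-30 FREE]
Op 6: d = malloc(8) -> d = 7; heap: [0-6 ALLOC][7-14 ALLOC][15-30 FREE]
Op 7: e = malloc(6) -> e = 15; heap: [0-6 ALLOC][7-14 ALLOC][15-20 ALLOC][21-30 FREE]
free(e): e = 15 -> block [15-20 ALLOC]; mark free, coalesce with adjacent free neighbors -> [0-6 ALLOC][7-14 ALLOC][15-30 FREE]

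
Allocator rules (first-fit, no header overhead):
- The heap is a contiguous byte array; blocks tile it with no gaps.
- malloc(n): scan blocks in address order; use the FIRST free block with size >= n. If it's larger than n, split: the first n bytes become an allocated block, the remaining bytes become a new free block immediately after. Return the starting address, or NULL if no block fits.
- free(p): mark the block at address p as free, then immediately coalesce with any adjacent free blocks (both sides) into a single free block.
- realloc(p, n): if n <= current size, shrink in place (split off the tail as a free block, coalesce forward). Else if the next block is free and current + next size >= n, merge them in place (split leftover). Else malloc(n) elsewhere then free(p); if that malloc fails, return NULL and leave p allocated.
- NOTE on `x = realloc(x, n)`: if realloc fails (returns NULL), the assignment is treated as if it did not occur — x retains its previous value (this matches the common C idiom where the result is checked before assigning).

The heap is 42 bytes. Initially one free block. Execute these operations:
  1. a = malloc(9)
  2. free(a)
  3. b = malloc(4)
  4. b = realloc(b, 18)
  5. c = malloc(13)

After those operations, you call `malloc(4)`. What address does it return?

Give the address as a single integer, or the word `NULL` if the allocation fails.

Op 1: a = malloc(9) -> a = 0; heap: [0-8 ALLOC][9-41 FREE]
Op 2: free(a) -> (freed a); heap: [0-41 FREE]
Op 3: b = malloc(4) -> b = 0; heap: [0-3 ALLOC][4-41 FREE]
Op 4: b = realloc(b, 18) -> b = 0; heap: [0-17 ALLOC][18-41 FREE]
Op 5: c = malloc(13) -> c = 18; heap: [0-17 ALLOC][18-30 ALLOC][31-41 FREE]
malloc(4): first-fit scan over [0-17 ALLOC][18-30 ALLOC][31-41 FREE] -> 31

Answer: 31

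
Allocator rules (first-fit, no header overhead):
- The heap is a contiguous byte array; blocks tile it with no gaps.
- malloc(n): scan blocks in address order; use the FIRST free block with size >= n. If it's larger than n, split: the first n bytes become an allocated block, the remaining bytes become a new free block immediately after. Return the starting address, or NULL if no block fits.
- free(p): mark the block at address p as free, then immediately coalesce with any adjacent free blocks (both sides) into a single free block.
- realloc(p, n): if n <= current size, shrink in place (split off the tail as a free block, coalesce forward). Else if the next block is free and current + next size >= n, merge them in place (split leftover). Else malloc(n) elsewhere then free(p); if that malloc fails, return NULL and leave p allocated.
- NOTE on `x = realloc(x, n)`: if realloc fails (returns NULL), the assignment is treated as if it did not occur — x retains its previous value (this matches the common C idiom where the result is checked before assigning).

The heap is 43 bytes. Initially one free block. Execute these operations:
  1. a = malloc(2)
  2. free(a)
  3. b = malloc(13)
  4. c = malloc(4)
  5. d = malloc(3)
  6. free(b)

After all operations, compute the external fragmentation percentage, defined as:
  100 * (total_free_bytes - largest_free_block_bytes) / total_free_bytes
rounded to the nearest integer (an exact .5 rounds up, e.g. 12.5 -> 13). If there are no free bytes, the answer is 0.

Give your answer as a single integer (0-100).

Op 1: a = malloc(2) -> a = 0; heap: [0-1 ALLOC][2-42 FREE]
Op 2: free(a) -> (freed a); heap: [0-42 FREE]
Op 3: b = malloc(13) -> b = 0; heap: [0-12 ALLOC][13-42 FREE]
Op 4: c = malloc(4) -> c = 13; heap: [0-12 ALLOC][13-16 ALLOC][17-42 FREE]
Op 5: d = malloc(3) -> d = 17; heap: [0-12 ALLOC][13-16 ALLOC][17-19 ALLOC][20-42 FREE]
Op 6: free(b) -> (freed b); heap: [0-12 FREE][13-16 ALLOC][17-19 ALLOC][20-42 FREE]
Free blocks: [13 23] total_free=36 largest=23 -> 100*(36-23)/36 = 1300/36 ≈ 36.111 -> rounds to 36

Answer: 36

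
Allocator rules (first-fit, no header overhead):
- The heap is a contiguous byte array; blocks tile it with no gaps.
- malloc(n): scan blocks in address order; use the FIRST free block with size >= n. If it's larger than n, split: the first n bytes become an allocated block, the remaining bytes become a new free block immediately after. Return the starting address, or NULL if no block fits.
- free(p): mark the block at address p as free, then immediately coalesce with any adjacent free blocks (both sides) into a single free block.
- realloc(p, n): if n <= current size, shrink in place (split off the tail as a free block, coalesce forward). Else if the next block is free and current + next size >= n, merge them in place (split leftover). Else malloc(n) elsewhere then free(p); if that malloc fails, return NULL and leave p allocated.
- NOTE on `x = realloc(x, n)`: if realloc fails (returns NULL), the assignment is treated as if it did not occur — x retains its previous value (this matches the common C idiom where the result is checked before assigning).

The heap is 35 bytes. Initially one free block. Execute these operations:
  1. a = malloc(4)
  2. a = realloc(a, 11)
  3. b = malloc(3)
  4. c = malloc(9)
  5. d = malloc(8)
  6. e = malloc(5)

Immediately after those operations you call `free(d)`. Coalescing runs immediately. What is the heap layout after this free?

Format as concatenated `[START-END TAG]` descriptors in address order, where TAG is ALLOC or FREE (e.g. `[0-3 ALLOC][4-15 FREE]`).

Answer: [0-10 ALLOC][11-13 ALLOC][14-22 ALLOC][23-34 FREE]

Derivation:
Op 1: a = malloc(4) -> a = 0; heap: [0-3 ALLOC][4-34 FREE]
Op 2: a = realloc(a, 11) -> a = 0; heap: [0-10 ALLOC][11-34 FREE]
Op 3: b = malloc(3) -> b = 11; heap: [0-10 ALLOC][11-13 ALLOC][14-34 FREE]
Op 4: c = malloc(9) -> c = 14; heap: [0-10 ALLOC][11-13 ALLOC][14-22 ALLOC][23-34 FREE]
Op 5: d = malloc(8) -> d = 23; heap: [0-10 ALLOC][11-13 ALLOC][14-22 ALLOC][23-30 ALLOC][31-34 FREE]
Op 6: e = malloc(5) -> e = NULL; heap: [0-10 ALLOC][11-13 ALLOC][14-22 ALLOC][23-30 ALLOC][31-34 FREE]
free(d): d = 23 -> block [23-30 ALLOC]; mark free, coalesce with adjacent free neighbors -> [0-10 ALLOC][11-13 ALLOC][14-22 ALLOC][23-34 FREE]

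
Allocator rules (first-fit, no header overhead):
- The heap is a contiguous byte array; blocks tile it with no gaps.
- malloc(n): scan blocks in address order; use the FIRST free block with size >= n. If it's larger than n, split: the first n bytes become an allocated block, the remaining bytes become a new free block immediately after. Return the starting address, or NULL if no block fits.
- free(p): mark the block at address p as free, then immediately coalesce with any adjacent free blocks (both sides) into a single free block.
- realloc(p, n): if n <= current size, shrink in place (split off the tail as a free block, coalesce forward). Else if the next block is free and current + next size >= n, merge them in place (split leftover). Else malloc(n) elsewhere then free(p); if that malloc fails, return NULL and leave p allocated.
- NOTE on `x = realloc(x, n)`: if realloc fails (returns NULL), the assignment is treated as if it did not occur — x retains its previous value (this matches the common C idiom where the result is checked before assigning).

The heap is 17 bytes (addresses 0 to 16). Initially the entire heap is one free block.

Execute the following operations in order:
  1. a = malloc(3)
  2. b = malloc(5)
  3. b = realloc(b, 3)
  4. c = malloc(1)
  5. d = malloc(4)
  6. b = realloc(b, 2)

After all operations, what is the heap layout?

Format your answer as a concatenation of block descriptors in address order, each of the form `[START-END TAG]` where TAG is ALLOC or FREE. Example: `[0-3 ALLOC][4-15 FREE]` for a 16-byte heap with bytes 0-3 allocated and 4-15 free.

Op 1: a = malloc(3) -> a = 0; heap: [0-2 ALLOC][3-16 FREE]
Op 2: b = malloc(5) -> b = 3; heap: [0-2 ALLOC][3-7 ALLOC][8-16 FREE]
Op 3: b = realloc(b, 3) -> b = 3; heap: [0-2 ALLOC][3-5 ALLOC][6-16 FREE]
Op 4: c = malloc(1) -> c = 6; heap: [0-2 ALLOC][3-5 ALLOC][6-6 ALLOC][7-16 FREE]
Op 5: d = malloc(4) -> d = 7; heap: [0-2 ALLOC][3-5 ALLOC][6-6 ALLOC][7-10 ALLOC][11-16 FREE]
Op 6: b = realloc(b, 2) -> b = 3; heap: [0-2 ALLOC][3-4 ALLOC][5-5 FREE][6-6 ALLOC][7-10 ALLOC][11-16 FREE]

Answer: [0-2 ALLOC][3-4 ALLOC][5-5 FREE][6-6 ALLOC][7-10 ALLOC][11-16 FREE]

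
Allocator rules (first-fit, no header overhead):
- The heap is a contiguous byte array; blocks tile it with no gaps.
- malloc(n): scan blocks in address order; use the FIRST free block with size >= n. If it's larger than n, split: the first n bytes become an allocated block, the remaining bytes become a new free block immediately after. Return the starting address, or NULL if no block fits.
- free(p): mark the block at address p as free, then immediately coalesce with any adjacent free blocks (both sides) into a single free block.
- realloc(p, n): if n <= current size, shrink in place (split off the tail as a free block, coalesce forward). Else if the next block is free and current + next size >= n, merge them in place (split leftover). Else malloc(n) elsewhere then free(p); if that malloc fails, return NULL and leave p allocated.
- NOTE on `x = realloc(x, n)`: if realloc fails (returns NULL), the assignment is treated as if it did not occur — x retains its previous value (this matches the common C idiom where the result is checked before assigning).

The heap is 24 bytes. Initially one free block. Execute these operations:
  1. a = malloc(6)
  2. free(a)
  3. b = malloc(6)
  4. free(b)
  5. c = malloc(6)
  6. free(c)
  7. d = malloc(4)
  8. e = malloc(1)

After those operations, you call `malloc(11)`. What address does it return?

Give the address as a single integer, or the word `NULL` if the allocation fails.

Op 1: a = malloc(6) -> a = 0; heap: [0-5 ALLOC][6-23 FREE]
Op 2: free(a) -> (freed a); heap: [0-23 FREE]
Op 3: b = malloc(6) -> b = 0; heap: [0-5 ALLOC][6-23 FREE]
Op 4: free(b) -> (freed b); heap: [0-23 FREE]
Op 5: c = malloc(6) -> c = 0; heap: [0-5 ALLOC][6-23 FREE]
Op 6: free(c) -> (freed c); heap: [0-23 FREE]
Op 7: d = malloc(4) -> d = 0; heap: [0-3 ALLOC][4-23 FREE]
Op 8: e = malloc(1) -> e = 4; heap: [0-3 ALLOC][4-4 ALLOC][5-23 FREE]
malloc(11): first-fit scan over [0-3 ALLOC][4-4 ALLOC][5-23 FREE] -> 5

Answer: 5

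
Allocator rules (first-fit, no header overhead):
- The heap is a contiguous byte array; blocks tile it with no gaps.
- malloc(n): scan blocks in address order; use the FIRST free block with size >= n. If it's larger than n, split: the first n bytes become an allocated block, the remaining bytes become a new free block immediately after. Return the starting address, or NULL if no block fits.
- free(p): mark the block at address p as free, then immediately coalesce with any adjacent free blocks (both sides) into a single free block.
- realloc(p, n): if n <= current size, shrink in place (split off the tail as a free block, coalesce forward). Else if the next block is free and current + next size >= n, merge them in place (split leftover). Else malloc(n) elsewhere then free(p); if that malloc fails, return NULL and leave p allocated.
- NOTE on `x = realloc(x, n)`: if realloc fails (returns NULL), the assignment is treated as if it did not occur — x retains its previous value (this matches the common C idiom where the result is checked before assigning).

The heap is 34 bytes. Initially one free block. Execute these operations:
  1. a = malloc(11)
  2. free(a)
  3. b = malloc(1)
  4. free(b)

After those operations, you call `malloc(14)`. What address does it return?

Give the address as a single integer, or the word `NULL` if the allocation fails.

Answer: 0

Derivation:
Op 1: a = malloc(11) -> a = 0; heap: [0-10 ALLOC][11-33 FREE]
Op 2: free(a) -> (freed a); heap: [0-33 FREE]
Op 3: b = malloc(1) -> b = 0; heap: [0-0 ALLOC][1-33 FREE]
Op 4: free(b) -> (freed b); heap: [0-33 FREE]
malloc(14): first-fit scan over [0-33 FREE] -> 0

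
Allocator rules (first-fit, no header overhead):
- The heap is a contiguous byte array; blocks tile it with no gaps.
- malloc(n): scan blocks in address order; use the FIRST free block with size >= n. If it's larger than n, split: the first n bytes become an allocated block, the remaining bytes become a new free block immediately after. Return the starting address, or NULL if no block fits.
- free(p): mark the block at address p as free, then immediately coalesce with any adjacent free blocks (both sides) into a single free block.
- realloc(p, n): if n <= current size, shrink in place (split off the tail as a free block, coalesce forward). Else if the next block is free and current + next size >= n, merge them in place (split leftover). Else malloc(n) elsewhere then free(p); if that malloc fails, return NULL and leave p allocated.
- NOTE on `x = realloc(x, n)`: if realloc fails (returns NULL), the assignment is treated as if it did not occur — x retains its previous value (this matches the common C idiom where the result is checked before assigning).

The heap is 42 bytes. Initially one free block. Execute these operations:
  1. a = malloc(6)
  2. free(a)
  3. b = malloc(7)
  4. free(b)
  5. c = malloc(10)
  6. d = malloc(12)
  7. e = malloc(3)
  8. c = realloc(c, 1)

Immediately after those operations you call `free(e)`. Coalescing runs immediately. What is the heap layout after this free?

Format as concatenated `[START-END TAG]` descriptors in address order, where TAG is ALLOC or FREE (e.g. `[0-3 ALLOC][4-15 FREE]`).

Op 1: a = malloc(6) -> a = 0; heap: [0-5 ALLOC][6-41 FREE]
Op 2: free(a) -> (freed a); heap: [0-41 FREE]
Op 3: b = malloc(7) -> b = 0; heap: [0-6 ALLOC][7-41 FREE]
Op 4: free(b) -> (freed b); heap: [0-41 FREE]
Op 5: c = malloc(10) -> c = 0; heap: [0-9 ALLOC][10-41 FREE]
Op 6: d = malloc(12) -> d = 10; heap: [0-9 ALLOC][10-21 ALLOC][22-41 FREE]
Op 7: e = malloc(3) -> e = 22; heap: [0-9 ALLOC][10-21 ALLOC][22-24 ALLOC][25-41 FREE]
Op 8: c = realloc(c, 1) -> c = 0; heap: [0-0 ALLOC][1-9 FREE][10-21 ALLOC][22-24 ALLOC][25-41 FREE]
free(e): e = 22 -> block [22-24 ALLOC]; mark free, coalesce with adjacent free neighbors -> [0-0 ALLOC][1-9 FREE][10-21 ALLOC][22-41 FREE]

Answer: [0-0 ALLOC][1-9 FREE][10-21 ALLOC][22-41 FREE]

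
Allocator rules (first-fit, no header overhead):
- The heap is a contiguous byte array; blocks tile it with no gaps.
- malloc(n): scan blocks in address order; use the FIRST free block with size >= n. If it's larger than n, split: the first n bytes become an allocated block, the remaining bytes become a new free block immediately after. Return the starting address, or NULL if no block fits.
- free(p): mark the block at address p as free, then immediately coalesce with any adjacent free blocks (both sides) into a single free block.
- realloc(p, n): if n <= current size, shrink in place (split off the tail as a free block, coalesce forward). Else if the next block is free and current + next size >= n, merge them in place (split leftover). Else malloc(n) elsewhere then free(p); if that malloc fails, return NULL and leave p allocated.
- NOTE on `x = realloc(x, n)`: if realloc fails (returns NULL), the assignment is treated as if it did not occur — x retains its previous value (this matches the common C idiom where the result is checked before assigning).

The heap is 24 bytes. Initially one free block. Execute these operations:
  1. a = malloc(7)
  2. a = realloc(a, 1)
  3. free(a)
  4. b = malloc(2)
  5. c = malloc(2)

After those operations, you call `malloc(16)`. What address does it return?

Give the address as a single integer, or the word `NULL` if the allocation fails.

Op 1: a = malloc(7) -> a = 0; heap: [0-6 ALLOC][7-23 FREE]
Op 2: a = realloc(a, 1) -> a = 0; heap: [0-0 ALLOC][1-23 FREE]
Op 3: free(a) -> (freed a); heap: [0-23 FREE]
Op 4: b = malloc(2) -> b = 0; heap: [0-1 ALLOC][2-23 FREE]
Op 5: c = malloc(2) -> c = 2; heap: [0-1 ALLOC][2-3 ALLOC][4-23 FREE]
malloc(16): first-fit scan over [0-1 ALLOC][2-3 ALLOC][4-23 FREE] -> 4

Answer: 4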